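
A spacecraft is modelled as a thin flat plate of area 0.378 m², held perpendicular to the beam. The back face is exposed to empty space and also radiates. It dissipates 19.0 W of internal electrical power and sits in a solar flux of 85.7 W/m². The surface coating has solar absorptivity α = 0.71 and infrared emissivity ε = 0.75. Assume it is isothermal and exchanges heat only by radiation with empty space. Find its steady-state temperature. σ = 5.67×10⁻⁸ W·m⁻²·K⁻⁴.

At steady state, absorbed solar power + internal power = radiated power.
Absorbed: α·S·A_cross = 0.71·85.7·0.3780 = 23.00 W (cross-section A).
Total input = 23.00 + 19.0 = 42.00 W.
Radiated: εσ·A_surf·T⁴ with A_surf = 2A = 0.7560 m².
T⁴ = 42.00/(0.75·5.67×10⁻⁸·0.7560) = 1.306×10⁹ K⁴.

T ≈ 190 K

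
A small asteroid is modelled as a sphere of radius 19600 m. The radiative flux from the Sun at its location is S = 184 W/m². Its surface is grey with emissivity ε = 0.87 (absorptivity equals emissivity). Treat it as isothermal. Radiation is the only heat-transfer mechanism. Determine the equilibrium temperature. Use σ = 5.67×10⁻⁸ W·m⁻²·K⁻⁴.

At equilibrium, absorbed power = emitted power.
Absorbing cross-section = πr² = 1.207×10⁹ m²; emitting surface = 4πr² = 4.827×10⁹ m² (ratio 4).
εS·A_cross = εσ·A_surf·T⁴  ⇒  T⁴ = S/(4σ)   (ε cancels).
T⁴ = 184/(4·5.67×10⁻⁸) = 8.113×10⁸ K⁴.
T = (8.113×10⁸)^(1/4).

T ≈ 169 K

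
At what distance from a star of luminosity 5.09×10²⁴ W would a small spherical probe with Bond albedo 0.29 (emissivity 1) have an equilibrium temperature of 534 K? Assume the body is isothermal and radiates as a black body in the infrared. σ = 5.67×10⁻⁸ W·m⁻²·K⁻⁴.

d ≈ 3.95×10⁹ m

For an isothermal black-emitting sphere, (1−a)S·πr² = σ·4πr²·T⁴ ⇒ S = 4σT⁴/(1−a).
S = 4·5.67×10⁻⁸·(534)⁴/0.710 = 25970 W/m².
Flux falls as S = L/(4πd²), so d = √(L/(4πS)) = √(5.09×10²⁴/(4π·25970)).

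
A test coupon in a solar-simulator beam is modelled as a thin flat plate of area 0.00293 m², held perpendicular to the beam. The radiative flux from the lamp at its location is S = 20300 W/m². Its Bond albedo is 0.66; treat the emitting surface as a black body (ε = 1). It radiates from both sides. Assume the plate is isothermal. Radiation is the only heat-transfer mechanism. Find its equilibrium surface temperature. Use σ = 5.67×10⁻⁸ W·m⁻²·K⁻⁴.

At equilibrium, absorbed power = emitted power.
Absorbing cross-section = A = 0.002930 m²; emitting surface = 2A = 0.005860 m² (ratio 2).
(1−a)S·A_cross = εσ·A_surf·T⁴  ⇒  T⁴ = (1−a)S/(2σ).
T⁴ = 0.340·20300/(2·5.67×10⁻⁸) = 6.086×10¹⁰ K⁴.
T = (6.086×10¹⁰)^(1/4).

T ≈ 497 K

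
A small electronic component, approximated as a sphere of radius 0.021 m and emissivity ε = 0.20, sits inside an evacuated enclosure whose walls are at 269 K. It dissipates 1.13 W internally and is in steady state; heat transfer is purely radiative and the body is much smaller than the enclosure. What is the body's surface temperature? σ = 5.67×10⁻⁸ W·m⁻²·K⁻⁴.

For a small grey body in a large enclosure, net radiated power = εσA(T⁴ − T_w⁴).
Steady state: P = εσA(T⁴ − T_w⁴) with A = 4πr² = 0.005542 m².
T⁴ = P/(εσA) + T_w⁴ = 1.13/(0.20·5.67×10⁻⁸·0.005542) + (269)⁴
    = 1.798×10¹⁰ + 5.236×10⁹ = 2.322×10¹⁰ K⁴.

T ≈ 390 K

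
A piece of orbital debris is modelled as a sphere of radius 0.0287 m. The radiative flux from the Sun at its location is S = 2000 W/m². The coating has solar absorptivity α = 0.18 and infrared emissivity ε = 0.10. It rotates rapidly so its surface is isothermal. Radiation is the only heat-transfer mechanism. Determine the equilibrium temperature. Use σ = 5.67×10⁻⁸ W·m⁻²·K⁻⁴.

T ≈ 355 K

At equilibrium, absorbed power = emitted power.
Absorbing cross-section = πr² = 0.002588 m²; emitting surface = 4πr² = 0.01035 m² (ratio 4).
αS·A_cross = εσ·A_surf·T⁴  ⇒  T⁴ = αS/(ε·4σ).
T⁴ = 0.180·2000/(0.10·4·5.67×10⁻⁸) = 1.587×10¹⁰ K⁴.
T = (1.587×10¹⁰)^(1/4).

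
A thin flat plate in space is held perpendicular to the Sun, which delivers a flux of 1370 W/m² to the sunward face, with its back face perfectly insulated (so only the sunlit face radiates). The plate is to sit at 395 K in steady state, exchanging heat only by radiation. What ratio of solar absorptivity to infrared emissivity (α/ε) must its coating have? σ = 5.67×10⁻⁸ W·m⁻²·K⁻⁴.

Balance: αS·A = εσ·1A·T⁴ ⇒ α/ε = σT⁴/S.
α/ε = 5.67×10⁻⁸·(395)⁴/1370 = 5.67×10⁻⁸·2.434×10¹⁰/1370.

α/ε ≈ 1.01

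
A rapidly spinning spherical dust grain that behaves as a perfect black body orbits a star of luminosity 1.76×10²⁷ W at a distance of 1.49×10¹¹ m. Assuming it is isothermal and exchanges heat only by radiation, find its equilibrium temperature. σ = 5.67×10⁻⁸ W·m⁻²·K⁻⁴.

First find the stellar flux at distance d: S = L/(4πd²) = 1.76×10²⁷/(4π·(1.49×10¹¹)²) = 6309 W/m².
For an isothermal sphere, absorbed (1−a)S·πr² = emitted σ·4πr²·T⁴, so T⁴ = (1−a)S/(4σ).
T⁴ = 1.00·6309/(4·5.67×10⁻⁸) = 2.782×10¹⁰ K⁴.

T ≈ 408 K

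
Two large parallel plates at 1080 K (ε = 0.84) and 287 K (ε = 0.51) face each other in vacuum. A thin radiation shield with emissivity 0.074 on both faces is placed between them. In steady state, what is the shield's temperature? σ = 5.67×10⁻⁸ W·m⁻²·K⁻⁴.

In steady state the net flux on the hot side equals that on the cold side.
σ(T₁⁴−T_s⁴)/D₁ = σ(T_s⁴−T₂⁴)/D₂, with D₁ = 1/ε₁+1/ε_s−1 = 13.70, D₂ = 1/ε_s+1/ε₂−1 = 14.47.
Solve for T_s⁴: T_s⁴ = (D₂·T₁⁴ + D₁·T₂⁴)/(D₁+D₂) = 7.021×10¹¹ K⁴.

T_s ≈ 915 K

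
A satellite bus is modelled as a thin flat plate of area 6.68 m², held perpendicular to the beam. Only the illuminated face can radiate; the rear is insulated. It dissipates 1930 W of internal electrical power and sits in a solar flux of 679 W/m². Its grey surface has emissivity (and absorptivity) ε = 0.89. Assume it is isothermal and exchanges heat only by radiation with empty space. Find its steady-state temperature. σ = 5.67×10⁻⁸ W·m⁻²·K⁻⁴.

T ≈ 365 K

At steady state, absorbed solar power + internal power = radiated power.
Absorbed: α·S·A_cross = 0.89·679·6.680 = 4037 W (cross-section A).
Total input = 4037 + 1930 = 5967 W.
Radiated: εσ·A_surf·T⁴ with A_surf = A = 6.680 m².
T⁴ = 5967/(0.89·5.67×10⁻⁸·6.680) = 1.770×10¹⁰ K⁴.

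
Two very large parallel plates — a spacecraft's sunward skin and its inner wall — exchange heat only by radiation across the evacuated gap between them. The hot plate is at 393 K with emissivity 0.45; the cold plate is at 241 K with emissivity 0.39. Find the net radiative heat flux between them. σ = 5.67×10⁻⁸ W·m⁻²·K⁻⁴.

For two infinite grey parallel plates, q = σ(T₁⁴ − T₂⁴)/(1/ε₁ + 1/ε₂ − 1).
T₁⁴ − T₂⁴ = 2.385×10¹⁰ − 3.373×10⁹ = 2.048×10¹⁰ K⁴.
1/ε₁ + 1/ε₂ − 1 = 2.222 + 2.564 − 1 = 3.786.
q = 5.67×10⁻⁸ × 2.048×10¹⁰ / 3.786.

q ≈ 307 W/m²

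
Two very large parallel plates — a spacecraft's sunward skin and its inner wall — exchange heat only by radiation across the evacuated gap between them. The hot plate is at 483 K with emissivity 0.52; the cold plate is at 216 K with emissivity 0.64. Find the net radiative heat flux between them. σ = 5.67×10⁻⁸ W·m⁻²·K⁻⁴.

For two infinite grey parallel plates, q = σ(T₁⁴ − T₂⁴)/(1/ε₁ + 1/ε₂ − 1).
T₁⁴ − T₂⁴ = 5.442×10¹⁰ − 2.177×10⁹ = 5.225×10¹⁰ K⁴.
1/ε₁ + 1/ε₂ − 1 = 1.923 + 1.562 − 1 = 2.486.
q = 5.67×10⁻⁸ × 5.225×10¹⁰ / 2.486.

q ≈ 1190 W/m²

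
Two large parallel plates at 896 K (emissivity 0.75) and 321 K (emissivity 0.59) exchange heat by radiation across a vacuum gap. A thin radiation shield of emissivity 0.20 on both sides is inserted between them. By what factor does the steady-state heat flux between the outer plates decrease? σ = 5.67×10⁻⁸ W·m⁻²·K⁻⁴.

factor ≈ 5.44

Without shield: q₀ = σΔ(T⁴)/(1/ε₁+1/ε₂−1) with denominator 2.028.
With shield the two gaps are in series; the resistances add: (1/ε₁+1/ε_s−1)+(1/ε_s+1/ε₂−1) = 5.333+5.695 = 11.03.
Heat-flux ratio q₀/q = 11.03/2.028.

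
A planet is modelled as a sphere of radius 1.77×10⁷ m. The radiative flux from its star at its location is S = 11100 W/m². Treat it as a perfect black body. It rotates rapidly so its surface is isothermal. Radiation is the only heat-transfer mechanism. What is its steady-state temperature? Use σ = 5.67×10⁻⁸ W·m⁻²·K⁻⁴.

T ≈ 470 K

At equilibrium, absorbed power = emitted power.
Absorbing cross-section = πr² = 9.842×10¹⁴ m²; emitting surface = 4πr² = 3.937×10¹⁵ m² (ratio 4).
S·A_cross = εσ·A_surf·T⁴  ⇒  T⁴ = S/(4σ).
T⁴ = 1.00·11100/(4·5.67×10⁻⁸) = 4.894×10¹⁰ K⁴.
T = (4.894×10¹⁰)^(1/4).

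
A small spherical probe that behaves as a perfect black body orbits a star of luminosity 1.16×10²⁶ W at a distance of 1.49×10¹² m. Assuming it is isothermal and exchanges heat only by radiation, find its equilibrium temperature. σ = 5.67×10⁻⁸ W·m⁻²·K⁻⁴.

T ≈ 65.4 K

First find the stellar flux at distance d: S = L/(4πd²) = 1.16×10²⁶/(4π·(1.49×10¹²)²) = 4.158 W/m².
For an isothermal sphere, absorbed (1−a)S·πr² = emitted σ·4πr²·T⁴, so T⁴ = (1−a)S/(4σ).
T⁴ = 1.00·4.158/(4·5.67×10⁻⁸) = 1.833×10⁷ K⁴.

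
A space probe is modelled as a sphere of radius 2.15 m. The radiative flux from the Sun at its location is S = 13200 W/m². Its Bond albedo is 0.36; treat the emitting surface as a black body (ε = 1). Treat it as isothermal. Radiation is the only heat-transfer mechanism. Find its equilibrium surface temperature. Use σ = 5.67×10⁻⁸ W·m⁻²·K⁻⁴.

T ≈ 439 K

At equilibrium, absorbed power = emitted power.
Absorbing cross-section = πr² = 14.52 m²; emitting surface = 4πr² = 58.09 m² (ratio 4).
(1−a)S·A_cross = εσ·A_surf·T⁴  ⇒  T⁴ = (1−a)S/(4σ).
T⁴ = 0.640·13200/(4·5.67×10⁻⁸) = 3.725×10¹⁰ K⁴.
T = (3.725×10¹⁰)^(1/4).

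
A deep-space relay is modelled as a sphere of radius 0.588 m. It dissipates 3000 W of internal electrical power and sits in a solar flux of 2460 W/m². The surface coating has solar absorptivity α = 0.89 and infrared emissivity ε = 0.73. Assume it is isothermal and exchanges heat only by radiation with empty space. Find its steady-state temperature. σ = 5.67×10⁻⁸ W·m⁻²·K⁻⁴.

At steady state, absorbed solar power + internal power = radiated power.
Absorbed: α·S·A_cross = 0.89·2460·1.086 = 2378 W (cross-section πr²).
Total input = 2378 + 3000 = 5378 W.
Radiated: εσ·A_surf·T⁴ with A_surf = 4πr² = 4.345 m².
T⁴ = 5378/(0.73·5.67×10⁻⁸·4.345) = 2.991×10¹⁰ K⁴.

T ≈ 416 K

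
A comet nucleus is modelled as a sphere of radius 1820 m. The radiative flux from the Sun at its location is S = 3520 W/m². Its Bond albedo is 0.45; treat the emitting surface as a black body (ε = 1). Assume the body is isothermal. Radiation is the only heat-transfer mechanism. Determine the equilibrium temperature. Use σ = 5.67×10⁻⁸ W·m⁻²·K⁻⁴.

At equilibrium, absorbed power = emitted power.
Absorbing cross-section = πr² = 1.041×10⁷ m²; emitting surface = 4πr² = 4.162×10⁷ m² (ratio 4).
(1−a)S·A_cross = εσ·A_surf·T⁴  ⇒  T⁴ = (1−a)S/(4σ).
T⁴ = 0.550·3520/(4·5.67×10⁻⁸) = 8.536×10⁹ K⁴.
T = (8.536×10⁹)^(1/4).

T ≈ 304 K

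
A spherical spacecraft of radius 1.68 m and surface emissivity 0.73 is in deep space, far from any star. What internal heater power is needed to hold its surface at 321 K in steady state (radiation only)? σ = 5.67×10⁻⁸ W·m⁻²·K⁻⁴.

P = εσ·4πr²·T⁴.
4πr² = 35.47 m²; T⁴ = 1.062×10¹⁰ K⁴.
P = 0.73·5.67×10⁻⁸·35.47·1.062×10¹⁰.

P ≈ 15600 W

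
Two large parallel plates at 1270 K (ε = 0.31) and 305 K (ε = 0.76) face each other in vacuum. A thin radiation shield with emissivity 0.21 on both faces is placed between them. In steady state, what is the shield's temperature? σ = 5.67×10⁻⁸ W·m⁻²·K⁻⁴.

T_s ≈ 1020 K

In steady state the net flux on the hot side equals that on the cold side.
σ(T₁⁴−T_s⁴)/D₁ = σ(T_s⁴−T₂⁴)/D₂, with D₁ = 1/ε₁+1/ε_s−1 = 6.988, D₂ = 1/ε_s+1/ε₂−1 = 5.078.
Solve for T_s⁴: T_s⁴ = (D₂·T₁⁴ + D₁·T₂⁴)/(D₁+D₂) = 1.100×10¹² K⁴.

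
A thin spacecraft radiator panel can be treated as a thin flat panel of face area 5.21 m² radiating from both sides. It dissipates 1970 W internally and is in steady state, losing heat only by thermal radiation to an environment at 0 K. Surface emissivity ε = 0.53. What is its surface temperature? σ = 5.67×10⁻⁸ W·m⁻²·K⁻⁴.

T ≈ 282 K

Steady state: internal power = radiated power, P = εσA T⁴.
Radiating area A = 2·5.21 = 10.42 m².
T⁴ = P/(εσA) = 1970/(0.53·5.67×10⁻⁸·10.42) = 6.291×10⁹ K⁴.
T = (6.291×10⁹)^(1/4).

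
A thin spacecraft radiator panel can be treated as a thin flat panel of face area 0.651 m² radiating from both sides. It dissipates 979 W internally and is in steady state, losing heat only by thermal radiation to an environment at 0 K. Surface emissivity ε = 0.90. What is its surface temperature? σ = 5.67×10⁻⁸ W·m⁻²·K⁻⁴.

Steady state: internal power = radiated power, P = εσA T⁴.
Radiating area A = 2·0.651 = 1.302 m².
T⁴ = P/(εσA) = 979/(0.90·5.67×10⁻⁸·1.302) = 1.473×10¹⁰ K⁴.
T = (1.473×10¹⁰)^(1/4).

T ≈ 348 K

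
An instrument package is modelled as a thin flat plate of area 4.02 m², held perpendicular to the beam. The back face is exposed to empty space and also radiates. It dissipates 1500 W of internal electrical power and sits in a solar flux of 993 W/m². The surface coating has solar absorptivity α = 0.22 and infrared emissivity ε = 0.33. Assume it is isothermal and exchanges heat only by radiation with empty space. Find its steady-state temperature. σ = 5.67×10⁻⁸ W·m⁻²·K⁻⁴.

At steady state, absorbed solar power + internal power = radiated power.
Absorbed: α·S·A_cross = 0.22·993·4.020 = 878.2 W (cross-section A).
Total input = 878.2 + 1500 = 2378 W.
Radiated: εσ·A_surf·T⁴ with A_surf = 2A = 8.040 m².
T⁴ = 2378/(0.33·5.67×10⁻⁸·8.040) = 1.581×10¹⁰ K⁴.

T ≈ 355 K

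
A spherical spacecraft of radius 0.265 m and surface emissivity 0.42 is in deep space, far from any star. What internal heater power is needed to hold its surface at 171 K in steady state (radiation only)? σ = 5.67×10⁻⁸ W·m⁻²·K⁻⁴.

P ≈ 18.0 W

P = εσ·4πr²·T⁴.
4πr² = 0.8825 m²; T⁴ = 8.550×10⁸ K⁴.
P = 0.42·5.67×10⁻⁸·0.8825·8.550×10⁸.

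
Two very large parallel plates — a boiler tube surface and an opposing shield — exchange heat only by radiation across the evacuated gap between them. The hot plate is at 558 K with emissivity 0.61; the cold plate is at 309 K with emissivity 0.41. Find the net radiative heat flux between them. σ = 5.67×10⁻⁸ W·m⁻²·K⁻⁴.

For two infinite grey parallel plates, q = σ(T₁⁴ − T₂⁴)/(1/ε₁ + 1/ε₂ − 1).
T₁⁴ − T₂⁴ = 9.695×10¹⁰ − 9.117×10⁹ = 8.783×10¹⁰ K⁴.
1/ε₁ + 1/ε₂ − 1 = 1.639 + 2.439 − 1 = 3.078.
q = 5.67×10⁻⁸ × 8.783×10¹⁰ / 3.078.

q ≈ 1620 W/m²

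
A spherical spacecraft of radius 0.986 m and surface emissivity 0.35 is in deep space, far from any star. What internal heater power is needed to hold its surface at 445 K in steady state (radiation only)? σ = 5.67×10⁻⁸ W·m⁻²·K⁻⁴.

P = εσ·4πr²·T⁴.
4πr² = 12.22 m²; T⁴ = 3.921×10¹⁰ K⁴.
P = 0.35·5.67×10⁻⁸·12.22·3.921×10¹⁰.

P ≈ 9510 W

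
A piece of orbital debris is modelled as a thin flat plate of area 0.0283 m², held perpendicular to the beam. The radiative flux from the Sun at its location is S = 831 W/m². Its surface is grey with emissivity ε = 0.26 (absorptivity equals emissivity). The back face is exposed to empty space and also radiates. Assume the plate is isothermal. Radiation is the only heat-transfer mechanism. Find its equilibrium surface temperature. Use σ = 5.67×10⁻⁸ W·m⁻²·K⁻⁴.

T ≈ 293 K

At equilibrium, absorbed power = emitted power.
Absorbing cross-section = A = 0.02830 m²; emitting surface = 2A = 0.05660 m² (ratio 2).
εS·A_cross = εσ·A_surf·T⁴  ⇒  T⁴ = S/(2σ)   (ε cancels).
T⁴ = 831/(2·5.67×10⁻⁸) = 7.328×10⁹ K⁴.
T = (7.328×10⁹)^(1/4).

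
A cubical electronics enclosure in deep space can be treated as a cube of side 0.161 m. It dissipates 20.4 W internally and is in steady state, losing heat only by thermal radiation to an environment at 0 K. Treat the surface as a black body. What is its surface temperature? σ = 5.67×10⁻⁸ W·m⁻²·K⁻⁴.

Steady state: internal power = radiated power, P = εσA T⁴.
Radiating area A = 6L² = 0.1555 m².
T⁴ = P/(εσA) = 20.4/(1.0·5.67×10⁻⁸·0.1555) = 2.313×10⁹ K⁴.
T = (2.313×10⁹)^(1/4).

T ≈ 219 K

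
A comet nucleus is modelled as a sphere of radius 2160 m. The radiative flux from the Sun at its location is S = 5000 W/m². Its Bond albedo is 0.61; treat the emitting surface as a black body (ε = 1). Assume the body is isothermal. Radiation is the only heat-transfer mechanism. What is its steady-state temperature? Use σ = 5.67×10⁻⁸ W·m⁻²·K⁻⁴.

T ≈ 305 K

At equilibrium, absorbed power = emitted power.
Absorbing cross-section = πr² = 1.466×10⁷ m²; emitting surface = 4πr² = 5.863×10⁷ m² (ratio 4).
(1−a)S·A_cross = εσ·A_surf·T⁴  ⇒  T⁴ = (1−a)S/(4σ).
T⁴ = 0.390·5000/(4·5.67×10⁻⁸) = 8.598×10⁹ K⁴.
T = (8.598×10⁹)^(1/4).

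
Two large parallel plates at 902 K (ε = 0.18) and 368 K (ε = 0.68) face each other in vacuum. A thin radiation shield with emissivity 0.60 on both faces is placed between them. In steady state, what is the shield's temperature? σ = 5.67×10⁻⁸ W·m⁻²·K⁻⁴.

T_s ≈ 654 K

In steady state the net flux on the hot side equals that on the cold side.
σ(T₁⁴−T_s⁴)/D₁ = σ(T_s⁴−T₂⁴)/D₂, with D₁ = 1/ε₁+1/ε_s−1 = 6.222, D₂ = 1/ε_s+1/ε₂−1 = 2.137.
Solve for T_s⁴: T_s⁴ = (D₂·T₁⁴ + D₁·T₂⁴)/(D₁+D₂) = 1.829×10¹¹ K⁴.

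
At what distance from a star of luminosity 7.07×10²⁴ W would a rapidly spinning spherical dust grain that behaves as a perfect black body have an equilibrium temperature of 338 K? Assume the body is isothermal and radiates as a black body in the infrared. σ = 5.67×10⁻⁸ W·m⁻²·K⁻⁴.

For an isothermal black-emitting sphere, (1−a)S·πr² = σ·4πr²·T⁴ ⇒ S = 4σT⁴/(1−a).
S = 4·5.67×10⁻⁸·(338)⁴/1.00 = 2960 W/m².
Flux falls as S = L/(4πd²), so d = √(L/(4πS)) = √(7.07×10²⁴/(4π·2960)).

d ≈ 1.38×10¹⁰ m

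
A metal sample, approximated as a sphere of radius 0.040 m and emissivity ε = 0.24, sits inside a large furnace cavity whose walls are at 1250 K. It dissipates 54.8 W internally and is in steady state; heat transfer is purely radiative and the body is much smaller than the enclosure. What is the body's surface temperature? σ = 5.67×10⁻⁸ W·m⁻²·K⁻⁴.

For a small grey body in a large enclosure, net radiated power = εσA(T⁴ − T_w⁴).
Steady state: P = εσA(T⁴ − T_w⁴) with A = 4πr² = 0.02011 m².
T⁴ = P/(εσA) + T_w⁴ = 54.8/(0.24·5.67×10⁻⁸·0.02011) + (1250)⁴
    = 2.003×10¹¹ + 2.441×10¹² = 2.642×10¹² K⁴.

T ≈ 1270 K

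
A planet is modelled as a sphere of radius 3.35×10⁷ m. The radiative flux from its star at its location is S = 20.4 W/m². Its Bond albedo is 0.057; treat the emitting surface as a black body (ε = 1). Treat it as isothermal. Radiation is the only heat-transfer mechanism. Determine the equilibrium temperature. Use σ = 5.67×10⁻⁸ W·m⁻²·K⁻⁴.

T ≈ 96.0 K

At equilibrium, absorbed power = emitted power.
Absorbing cross-section = πr² = 3.526×10¹⁵ m²; emitting surface = 4πr² = 1.410×10¹⁶ m² (ratio 4).
(1−a)S·A_cross = εσ·A_surf·T⁴  ⇒  T⁴ = (1−a)S/(4σ).
T⁴ = 0.943·20.4/(4·5.67×10⁻⁸) = 8.482×10⁷ K⁴.
T = (8.482×10⁷)^(1/4).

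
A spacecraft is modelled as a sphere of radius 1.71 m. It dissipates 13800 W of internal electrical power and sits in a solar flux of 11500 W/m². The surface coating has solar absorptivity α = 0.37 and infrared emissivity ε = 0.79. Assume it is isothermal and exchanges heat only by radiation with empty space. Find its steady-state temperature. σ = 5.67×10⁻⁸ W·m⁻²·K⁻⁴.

T ≈ 423 K

At steady state, absorbed solar power + internal power = radiated power.
Absorbed: α·S·A_cross = 0.37·11500·9.186 = 39090 W (cross-section πr²).
Total input = 39090 + 13800 = 52890 W.
Radiated: εσ·A_surf·T⁴ with A_surf = 4πr² = 36.75 m².
T⁴ = 52890/(0.79·5.67×10⁻⁸·36.75) = 3.213×10¹⁰ K⁴.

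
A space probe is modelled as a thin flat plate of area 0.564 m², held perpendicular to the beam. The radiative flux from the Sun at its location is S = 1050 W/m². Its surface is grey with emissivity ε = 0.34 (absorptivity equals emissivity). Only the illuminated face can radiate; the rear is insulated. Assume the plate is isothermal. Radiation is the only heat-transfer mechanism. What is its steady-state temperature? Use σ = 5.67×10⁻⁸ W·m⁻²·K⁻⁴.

At equilibrium, absorbed power = emitted power.
Absorbing cross-section = A = 0.5640 m²; emitting surface = A = 0.5640 m² (ratio 1).
εS·A_cross = εσ·A_surf·T⁴  ⇒  T⁴ = S/(1σ)   (ε cancels).
T⁴ = 1050/(1·5.67×10⁻⁸) = 1.852×10¹⁰ K⁴.
T = (1.852×10¹⁰)^(1/4).

T ≈ 369 K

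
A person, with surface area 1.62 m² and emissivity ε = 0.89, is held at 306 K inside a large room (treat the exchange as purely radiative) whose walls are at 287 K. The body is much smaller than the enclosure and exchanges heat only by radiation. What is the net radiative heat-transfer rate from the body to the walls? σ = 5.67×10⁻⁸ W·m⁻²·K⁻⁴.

For a small grey body in a large enclosure: P_net = εσA(T_body⁴ − T_wall⁴).
A = 1.62 m²; T_body⁴ − T_wall⁴ = 8.768×10⁹ − 6.785×10⁹ = 1.983×10⁹ K⁴.
|P_net| = 0.89·5.67×10⁻⁸·1.620·1.983×10⁹.

P_net ≈ 162 W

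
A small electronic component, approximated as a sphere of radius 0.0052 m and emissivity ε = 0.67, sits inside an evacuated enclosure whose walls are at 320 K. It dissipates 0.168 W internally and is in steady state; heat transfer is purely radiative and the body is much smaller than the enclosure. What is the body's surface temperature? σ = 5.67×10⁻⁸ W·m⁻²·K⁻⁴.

For a small grey body in a large enclosure, net radiated power = εσA(T⁴ − T_w⁴).
Steady state: P = εσA(T⁴ − T_w⁴) with A = 4πr² = 3.398×10⁻⁴ m².
T⁴ = P/(εσA) + T_w⁴ = 0.168/(0.67·5.67×10⁻⁸·3.398×10⁻⁴) + (320)⁴
    = 1.301×10¹⁰ + 1.049×10¹⁰ = 2.350×10¹⁰ K⁴.

T ≈ 392 K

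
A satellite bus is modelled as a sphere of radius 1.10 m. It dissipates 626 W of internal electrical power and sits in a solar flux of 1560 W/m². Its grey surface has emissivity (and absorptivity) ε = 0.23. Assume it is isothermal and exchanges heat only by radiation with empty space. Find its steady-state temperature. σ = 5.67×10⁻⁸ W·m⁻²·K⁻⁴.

At steady state, absorbed solar power + internal power = radiated power.
Absorbed: α·S·A_cross = 0.23·1560·3.801 = 1364 W (cross-section πr²).
Total input = 1364 + 626 = 1990 W.
Radiated: εσ·A_surf·T⁴ with A_surf = 4πr² = 15.21 m².
T⁴ = 1990/(0.23·5.67×10⁻⁸·15.21) = 1.004×10¹⁰ K⁴.

T ≈ 317 K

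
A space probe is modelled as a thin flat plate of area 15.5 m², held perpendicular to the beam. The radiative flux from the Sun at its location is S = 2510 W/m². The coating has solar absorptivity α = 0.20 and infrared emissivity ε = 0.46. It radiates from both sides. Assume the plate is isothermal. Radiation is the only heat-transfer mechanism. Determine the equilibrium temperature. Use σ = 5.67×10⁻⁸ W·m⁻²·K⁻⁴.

T ≈ 313 K

At equilibrium, absorbed power = emitted power.
Absorbing cross-section = A = 15.50 m²; emitting surface = 2A = 31.00 m² (ratio 2).
αS·A_cross = εσ·A_surf·T⁴  ⇒  T⁴ = αS/(ε·2σ).
T⁴ = 0.200·2510/(0.46·2·5.67×10⁻⁸) = 9.623×10⁹ K⁴.
T = (9.623×10⁹)^(1/4).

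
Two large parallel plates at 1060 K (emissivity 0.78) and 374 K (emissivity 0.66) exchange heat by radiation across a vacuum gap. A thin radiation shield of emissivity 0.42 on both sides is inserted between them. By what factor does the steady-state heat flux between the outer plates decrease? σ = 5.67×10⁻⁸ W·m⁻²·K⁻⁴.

factor ≈ 3.09

Without shield: q₀ = σΔ(T⁴)/(1/ε₁+1/ε₂−1) with denominator 1.797.
With shield the two gaps are in series; the resistances add: (1/ε₁+1/ε_s−1)+(1/ε_s+1/ε₂−1) = 2.663+2.896 = 5.559.
Heat-flux ratio q₀/q = 5.559/1.797.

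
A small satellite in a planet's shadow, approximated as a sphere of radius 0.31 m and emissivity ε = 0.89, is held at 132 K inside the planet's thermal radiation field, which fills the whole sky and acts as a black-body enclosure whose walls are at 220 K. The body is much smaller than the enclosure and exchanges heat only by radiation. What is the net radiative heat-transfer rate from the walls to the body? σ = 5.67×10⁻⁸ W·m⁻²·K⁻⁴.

P_net ≈ 124 W

For a small grey body in a large enclosure: P_net = εσA(T_body⁴ − T_wall⁴).
A = 4πr² = 1.208 m²; T_body⁴ − T_wall⁴ = 3.036×10⁸ − 2.343×10⁹ = -2.039×10⁹ K⁴.
|P_net| = 0.89·5.67×10⁻⁸·1.208·2.039×10⁹.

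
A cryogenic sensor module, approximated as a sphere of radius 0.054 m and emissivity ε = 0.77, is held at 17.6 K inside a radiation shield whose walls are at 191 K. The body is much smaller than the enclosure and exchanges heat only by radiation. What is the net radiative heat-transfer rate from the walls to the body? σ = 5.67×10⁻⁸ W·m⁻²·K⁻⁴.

For a small grey body in a large enclosure: P_net = εσA(T_body⁴ − T_wall⁴).
A = 4πr² = 0.03664 m²; T_body⁴ − T_wall⁴ = 95950 − 1.331×10⁹ = -1.331×10⁹ K⁴.
|P_net| = 0.77·5.67×10⁻⁸·0.03664·1.331×10⁹.

P_net ≈ 2.13 W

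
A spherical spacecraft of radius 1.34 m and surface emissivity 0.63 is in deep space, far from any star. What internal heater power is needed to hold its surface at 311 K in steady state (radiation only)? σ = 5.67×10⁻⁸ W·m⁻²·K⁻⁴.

P ≈ 7540 W

P = εσ·4πr²·T⁴.
4πr² = 22.56 m²; T⁴ = 9.355×10⁹ K⁴.
P = 0.63·5.67×10⁻⁸·22.56·9.355×10⁹.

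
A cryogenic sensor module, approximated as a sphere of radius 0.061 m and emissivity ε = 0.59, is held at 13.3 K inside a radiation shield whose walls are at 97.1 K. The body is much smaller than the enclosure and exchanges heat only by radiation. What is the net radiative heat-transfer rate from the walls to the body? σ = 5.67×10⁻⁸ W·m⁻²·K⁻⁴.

P_net ≈ 0.139 W

For a small grey body in a large enclosure: P_net = εσA(T_body⁴ − T_wall⁴).
A = 4πr² = 0.04676 m²; T_body⁴ − T_wall⁴ = 31290 − 8.889×10⁷ = -8.886×10⁷ K⁴.
|P_net| = 0.59·5.67×10⁻⁸·0.04676·8.886×10⁷.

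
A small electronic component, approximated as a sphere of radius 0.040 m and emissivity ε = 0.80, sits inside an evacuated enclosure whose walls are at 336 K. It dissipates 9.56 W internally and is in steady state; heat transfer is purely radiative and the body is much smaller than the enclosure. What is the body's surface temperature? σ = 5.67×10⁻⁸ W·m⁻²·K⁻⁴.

T ≈ 390 K

For a small grey body in a large enclosure, net radiated power = εσA(T⁴ − T_w⁴).
Steady state: P = εσA(T⁴ − T_w⁴) with A = 4πr² = 0.02011 m².
T⁴ = P/(εσA) + T_w⁴ = 9.56/(0.80·5.67×10⁻⁸·0.02011) + (336)⁴
    = 1.048×10¹⁰ + 1.275×10¹⁰ = 2.323×10¹⁰ K⁴.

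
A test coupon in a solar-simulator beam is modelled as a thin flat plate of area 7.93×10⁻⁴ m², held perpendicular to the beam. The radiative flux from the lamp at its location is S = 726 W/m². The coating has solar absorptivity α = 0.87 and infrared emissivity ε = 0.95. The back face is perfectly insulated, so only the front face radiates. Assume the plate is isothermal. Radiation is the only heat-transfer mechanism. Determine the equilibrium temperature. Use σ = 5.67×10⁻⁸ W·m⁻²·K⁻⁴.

At equilibrium, absorbed power = emitted power.
Absorbing cross-section = A = 7.930×10⁻⁴ m²; emitting surface = A = 7.930×10⁻⁴ m² (ratio 1).
αS·A_cross = εσ·A_surf·T⁴  ⇒  T⁴ = αS/(ε·1σ).
T⁴ = 0.870·726/(0.95·1·5.67×10⁻⁸) = 1.173×10¹⁰ K⁴.
T = (1.173×10¹⁰)^(1/4).

T ≈ 329 K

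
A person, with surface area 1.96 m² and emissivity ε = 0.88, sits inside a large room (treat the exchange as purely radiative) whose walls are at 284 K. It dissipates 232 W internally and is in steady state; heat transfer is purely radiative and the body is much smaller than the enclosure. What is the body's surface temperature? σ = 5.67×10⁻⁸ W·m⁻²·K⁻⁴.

T ≈ 307 K

For a small grey body in a large enclosure, net radiated power = εσA(T⁴ − T_w⁴).
Steady state: P = εσA(T⁴ − T_w⁴) with A = 1.96 m².
T⁴ = P/(εσA) + T_w⁴ = 232/(0.88·5.67×10⁻⁸·1.960) + (284)⁴
    = 2.372×10⁹ + 6.505×10⁹ = 8.878×10⁹ K⁴.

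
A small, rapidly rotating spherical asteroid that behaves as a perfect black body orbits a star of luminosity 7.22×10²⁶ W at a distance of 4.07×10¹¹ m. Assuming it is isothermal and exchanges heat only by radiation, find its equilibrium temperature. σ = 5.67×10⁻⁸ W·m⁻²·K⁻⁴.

First find the stellar flux at distance d: S = L/(4πd²) = 7.22×10²⁶/(4π·(4.07×10¹¹)²) = 346.8 W/m².
For an isothermal sphere, absorbed (1−a)S·πr² = emitted σ·4πr²·T⁴, so T⁴ = (1−a)S/(4σ).
T⁴ = 1.00·346.8/(4·5.67×10⁻⁸) = 1.529×10⁹ K⁴.

T ≈ 198 K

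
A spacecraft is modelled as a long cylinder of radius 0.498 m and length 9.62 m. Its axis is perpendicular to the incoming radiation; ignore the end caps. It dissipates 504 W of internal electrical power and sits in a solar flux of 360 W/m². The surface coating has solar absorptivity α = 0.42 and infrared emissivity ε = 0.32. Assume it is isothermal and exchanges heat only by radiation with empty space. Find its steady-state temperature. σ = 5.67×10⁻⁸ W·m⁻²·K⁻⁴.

T ≈ 245 K

At steady state, absorbed solar power + internal power = radiated power.
Absorbed: α·S·A_cross = 0.42·360·9.582 = 1449 W (cross-section 2rL).
Total input = 1449 + 504 = 1953 W.
Radiated: εσ·A_surf·T⁴ with A_surf = 2πrL = 30.10 m².
T⁴ = 1953/(0.32·5.67×10⁻⁸·30.10) = 3.575×10⁹ K⁴.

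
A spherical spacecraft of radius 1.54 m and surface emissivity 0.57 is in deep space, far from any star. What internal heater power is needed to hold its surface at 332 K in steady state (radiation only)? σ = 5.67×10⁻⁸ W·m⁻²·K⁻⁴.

P = εσ·4πr²·T⁴.
4πr² = 29.80 m²; T⁴ = 1.215×10¹⁰ K⁴.
P = 0.57·5.67×10⁻⁸·29.80·1.215×10¹⁰.

P ≈ 11700 W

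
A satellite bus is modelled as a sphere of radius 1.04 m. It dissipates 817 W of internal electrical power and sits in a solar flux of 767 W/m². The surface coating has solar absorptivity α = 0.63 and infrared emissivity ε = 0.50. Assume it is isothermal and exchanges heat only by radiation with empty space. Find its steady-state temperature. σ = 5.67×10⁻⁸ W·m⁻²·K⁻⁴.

T ≈ 283 K

At steady state, absorbed solar power + internal power = radiated power.
Absorbed: α·S·A_cross = 0.63·767·3.398 = 1642 W (cross-section πr²).
Total input = 1642 + 817 = 2459 W.
Radiated: εσ·A_surf·T⁴ with A_surf = 4πr² = 13.59 m².
T⁴ = 2459/(0.50·5.67×10⁻⁸·13.59) = 6.381×10⁹ K⁴.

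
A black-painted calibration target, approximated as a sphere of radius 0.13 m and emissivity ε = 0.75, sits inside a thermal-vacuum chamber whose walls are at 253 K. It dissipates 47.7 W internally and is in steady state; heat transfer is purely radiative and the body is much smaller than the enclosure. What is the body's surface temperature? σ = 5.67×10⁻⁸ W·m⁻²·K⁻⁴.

T ≈ 311 K

For a small grey body in a large enclosure, net radiated power = εσA(T⁴ − T_w⁴).
Steady state: P = εσA(T⁴ − T_w⁴) with A = 4πr² = 0.2124 m².
T⁴ = P/(εσA) + T_w⁴ = 47.7/(0.75·5.67×10⁻⁸·0.2124) + (253)⁴
    = 5.282×10⁹ + 4.097×10⁹ = 9.379×10⁹ K⁴.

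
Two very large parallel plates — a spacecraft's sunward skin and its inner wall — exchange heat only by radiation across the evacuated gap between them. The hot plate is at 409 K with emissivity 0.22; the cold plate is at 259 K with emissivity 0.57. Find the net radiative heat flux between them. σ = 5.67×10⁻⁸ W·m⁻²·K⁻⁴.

For two infinite grey parallel plates, q = σ(T₁⁴ − T₂⁴)/(1/ε₁ + 1/ε₂ − 1).
T₁⁴ − T₂⁴ = 2.798×10¹⁰ − 4.500×10⁹ = 2.348×10¹⁰ K⁴.
1/ε₁ + 1/ε₂ − 1 = 4.545 + 1.754 − 1 = 5.300.
q = 5.67×10⁻⁸ × 2.348×10¹⁰ / 5.300.

q ≈ 251 W/m²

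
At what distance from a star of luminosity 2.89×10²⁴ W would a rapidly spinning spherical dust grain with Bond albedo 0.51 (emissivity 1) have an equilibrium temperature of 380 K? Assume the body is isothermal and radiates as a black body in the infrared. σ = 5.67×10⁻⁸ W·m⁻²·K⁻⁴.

d ≈ 4.88×10⁹ m

For an isothermal black-emitting sphere, (1−a)S·πr² = σ·4πr²·T⁴ ⇒ S = 4σT⁴/(1−a).
S = 4·5.67×10⁻⁸·(380)⁴/0.490 = 9651 W/m².
Flux falls as S = L/(4πd²), so d = √(L/(4πS)) = √(2.89×10²⁴/(4π·9651)).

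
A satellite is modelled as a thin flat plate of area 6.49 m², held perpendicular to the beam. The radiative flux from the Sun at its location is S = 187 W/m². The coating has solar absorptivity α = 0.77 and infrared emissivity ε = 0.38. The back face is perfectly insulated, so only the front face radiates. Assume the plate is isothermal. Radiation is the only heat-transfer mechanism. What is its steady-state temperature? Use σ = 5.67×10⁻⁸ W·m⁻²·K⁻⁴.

T ≈ 286 K

At equilibrium, absorbed power = emitted power.
Absorbing cross-section = A = 6.490 m²; emitting surface = A = 6.490 m² (ratio 1).
αS·A_cross = εσ·A_surf·T⁴  ⇒  T⁴ = αS/(ε·1σ).
T⁴ = 0.770·187/(0.38·1·5.67×10⁻⁸) = 6.683×10⁹ K⁴.
T = (6.683×10⁹)^(1/4).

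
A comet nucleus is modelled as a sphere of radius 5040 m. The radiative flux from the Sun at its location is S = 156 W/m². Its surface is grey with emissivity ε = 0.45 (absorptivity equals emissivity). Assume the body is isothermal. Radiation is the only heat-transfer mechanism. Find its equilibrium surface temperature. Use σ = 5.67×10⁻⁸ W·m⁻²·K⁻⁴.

T ≈ 162 K

At equilibrium, absorbed power = emitted power.
Absorbing cross-section = πr² = 7.980×10⁷ m²; emitting surface = 4πr² = 3.192×10⁸ m² (ratio 4).
εS·A_cross = εσ·A_surf·T⁴  ⇒  T⁴ = S/(4σ)   (ε cancels).
T⁴ = 156/(4·5.67×10⁻⁸) = 6.878×10⁸ K⁴.
T = (6.878×10⁸)^(1/4).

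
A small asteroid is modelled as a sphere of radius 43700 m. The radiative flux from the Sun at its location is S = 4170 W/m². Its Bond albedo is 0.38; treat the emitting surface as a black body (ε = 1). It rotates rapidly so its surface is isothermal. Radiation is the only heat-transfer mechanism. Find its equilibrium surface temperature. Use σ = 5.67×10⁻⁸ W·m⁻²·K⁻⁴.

T ≈ 327 K

At equilibrium, absorbed power = emitted power.
Absorbing cross-section = πr² = 5.999×10⁹ m²; emitting surface = 4πr² = 2.400×10¹⁰ m² (ratio 4).
(1−a)S·A_cross = εσ·A_surf·T⁴  ⇒  T⁴ = (1−a)S/(4σ).
T⁴ = 0.620·4170/(4·5.67×10⁻⁸) = 1.140×10¹⁰ K⁴.
T = (1.140×10¹⁰)^(1/4).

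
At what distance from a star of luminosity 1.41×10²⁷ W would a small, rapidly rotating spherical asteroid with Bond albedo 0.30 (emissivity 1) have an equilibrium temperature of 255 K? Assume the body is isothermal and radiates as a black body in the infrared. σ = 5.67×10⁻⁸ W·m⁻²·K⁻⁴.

For an isothermal black-emitting sphere, (1−a)S·πr² = σ·4πr²·T⁴ ⇒ S = 4σT⁴/(1−a).
S = 4·5.67×10⁻⁸·(255)⁴/0.700 = 1370 W/m².
Flux falls as S = L/(4πd²), so d = √(L/(4πS)) = √(1.41×10²⁷/(4π·1370)).

d ≈ 2.86×10¹¹ m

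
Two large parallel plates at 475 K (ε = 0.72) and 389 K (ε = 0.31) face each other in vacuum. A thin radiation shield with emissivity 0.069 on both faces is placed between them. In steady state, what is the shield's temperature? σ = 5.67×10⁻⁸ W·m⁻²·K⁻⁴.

In steady state the net flux on the hot side equals that on the cold side.
σ(T₁⁴−T_s⁴)/D₁ = σ(T_s⁴−T₂⁴)/D₂, with D₁ = 1/ε₁+1/ε_s−1 = 14.88, D₂ = 1/ε_s+1/ε₂−1 = 16.72.
Solve for T_s⁴: T_s⁴ = (D₂·T₁⁴ + D₁·T₂⁴)/(D₁+D₂) = 3.772×10¹⁰ K⁴.

T_s ≈ 441 K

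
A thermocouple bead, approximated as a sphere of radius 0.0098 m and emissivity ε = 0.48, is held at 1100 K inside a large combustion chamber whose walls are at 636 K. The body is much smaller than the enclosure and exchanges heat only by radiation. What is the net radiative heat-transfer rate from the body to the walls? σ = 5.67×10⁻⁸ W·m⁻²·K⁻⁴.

P_net ≈ 42.7 W

For a small grey body in a large enclosure: P_net = εσA(T_body⁴ − T_wall⁴).
A = 4πr² = 0.001207 m²; T_body⁴ − T_wall⁴ = 1.464×10¹² − 1.636×10¹¹ = 1.300×10¹² K⁴.
|P_net| = 0.48·5.67×10⁻⁸·0.001207·1.300×10¹².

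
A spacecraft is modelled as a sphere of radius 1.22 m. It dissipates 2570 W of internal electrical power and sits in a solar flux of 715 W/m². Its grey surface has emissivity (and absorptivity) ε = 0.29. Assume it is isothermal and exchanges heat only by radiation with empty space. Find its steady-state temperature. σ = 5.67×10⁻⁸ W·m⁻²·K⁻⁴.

T ≈ 328 K

At steady state, absorbed solar power + internal power = radiated power.
Absorbed: α·S·A_cross = 0.29·715·4.676 = 969.6 W (cross-section πr²).
Total input = 969.6 + 2570 = 3540 W.
Radiated: εσ·A_surf·T⁴ with A_surf = 4πr² = 18.70 m².
T⁴ = 3540/(0.29·5.67×10⁻⁸·18.70) = 1.151×10¹⁰ K⁴.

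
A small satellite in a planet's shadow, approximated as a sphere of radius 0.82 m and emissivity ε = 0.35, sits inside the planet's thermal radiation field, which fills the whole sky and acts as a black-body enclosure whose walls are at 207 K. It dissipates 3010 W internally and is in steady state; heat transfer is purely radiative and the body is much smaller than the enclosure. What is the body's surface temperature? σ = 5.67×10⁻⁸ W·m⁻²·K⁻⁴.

For a small grey body in a large enclosure, net radiated power = εσA(T⁴ − T_w⁴).
Steady state: P = εσA(T⁴ − T_w⁴) with A = 4πr² = 8.450 m².
T⁴ = P/(εσA) + T_w⁴ = 3010/(0.35·5.67×10⁻⁸·8.450) + (207)⁴
    = 1.795×10¹⁰ + 1.836×10⁹ = 1.979×10¹⁰ K⁴.

T ≈ 375 K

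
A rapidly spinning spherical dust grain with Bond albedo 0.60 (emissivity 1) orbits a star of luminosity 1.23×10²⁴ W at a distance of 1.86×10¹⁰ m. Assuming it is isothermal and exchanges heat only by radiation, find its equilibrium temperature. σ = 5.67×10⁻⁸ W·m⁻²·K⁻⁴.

First find the stellar flux at distance d: S = L/(4πd²) = 1.23×10²⁴/(4π·(1.86×10¹⁰)²) = 282.9 W/m².
For an isothermal sphere, absorbed (1−a)S·πr² = emitted σ·4πr²·T⁴, so T⁴ = (1−a)S/(4σ).
T⁴ = 0.400·282.9/(4·5.67×10⁻⁸) = 4.990×10⁸ K⁴.

T ≈ 149 K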